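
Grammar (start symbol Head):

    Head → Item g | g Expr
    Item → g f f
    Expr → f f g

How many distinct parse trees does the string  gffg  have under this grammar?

2

Parse trees for gffg:
  [Head [Item g f f] g]
  [Head g [Expr f f g]]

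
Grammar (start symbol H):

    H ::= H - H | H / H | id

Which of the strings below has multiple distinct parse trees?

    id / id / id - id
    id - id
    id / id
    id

id / id / id - id

id / id / id - id: 5 trees
id - id: 1 tree
id / id: 1 tree
id: 1 tree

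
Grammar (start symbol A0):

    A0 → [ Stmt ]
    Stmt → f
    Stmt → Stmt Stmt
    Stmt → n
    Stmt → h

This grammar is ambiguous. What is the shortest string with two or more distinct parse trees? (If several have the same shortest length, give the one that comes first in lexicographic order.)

length 3: no string has ≥2 trees
length 4: no string has ≥2 trees
length 5: [ f f f ] has 2 parse trees

Two derivations of [ f f f ]:
  A0 ⇒ [ Stmt ] ⇒ [ Stmt Stmt ] ⇒ [ f Stmt ] ⇒ [ f Stmt Stmt ] ⇒ [ f f Stmt ] ⇒ [ f f f ]
  A0 ⇒ [ Stmt ] ⇒ [ Stmt Stmt ] ⇒ [ Stmt Stmt Stmt ] ⇒ [ f Stmt Stmt ] ⇒ [ f f Stmt ] ⇒ [ f f f ]

[ f f f ]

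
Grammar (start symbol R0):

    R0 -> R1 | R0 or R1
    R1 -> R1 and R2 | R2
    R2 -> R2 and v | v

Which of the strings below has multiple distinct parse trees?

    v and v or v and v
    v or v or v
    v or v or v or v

v and v or v and v

v and v or v and v: 4 trees
v or v or v: 1 tree
v or v or v or v: 1 tree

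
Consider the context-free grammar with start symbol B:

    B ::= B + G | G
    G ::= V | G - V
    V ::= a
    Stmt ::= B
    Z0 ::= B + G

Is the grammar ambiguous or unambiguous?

Unambiguous

(Stmt, Z0 are unreachable from B, so their rules don't affect L(B).) This is a standard precedence ladder (B over G over V), with each level left-recursive on its own operator ('+' at B, '-' at G). That structure is LR(1), hence unambiguous.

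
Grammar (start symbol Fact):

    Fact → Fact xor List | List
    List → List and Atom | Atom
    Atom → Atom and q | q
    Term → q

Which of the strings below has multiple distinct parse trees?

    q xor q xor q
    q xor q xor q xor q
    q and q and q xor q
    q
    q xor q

q xor q xor q: 1 tree
q xor q xor q xor q: 1 tree
q and q and q xor q: 4 trees
q: 1 tree
q xor q: 1 tree

q and q and q xor q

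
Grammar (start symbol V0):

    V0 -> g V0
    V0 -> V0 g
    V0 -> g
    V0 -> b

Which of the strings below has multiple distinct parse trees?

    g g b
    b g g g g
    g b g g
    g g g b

g b g g

g g b: 1 tree
b g g g g: 1 tree
g b g g: 3 trees
g g g b: 1 tree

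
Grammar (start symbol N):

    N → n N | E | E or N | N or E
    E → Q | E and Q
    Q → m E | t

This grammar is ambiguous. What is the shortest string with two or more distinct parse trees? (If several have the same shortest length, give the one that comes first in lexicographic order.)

t or t

length 1: no string has ≥2 trees
length 2: no string has ≥2 trees
length 3: t or t has 2 parse trees

Two derivations of t or t:
  N ⇒ E or N ⇒ Q or N ⇒ t or N ⇒ t or E ⇒ t or Q ⇒ t or t
  N ⇒ N or E ⇒ E or E ⇒ Q or E ⇒ t or E ⇒ t or Q ⇒ t or t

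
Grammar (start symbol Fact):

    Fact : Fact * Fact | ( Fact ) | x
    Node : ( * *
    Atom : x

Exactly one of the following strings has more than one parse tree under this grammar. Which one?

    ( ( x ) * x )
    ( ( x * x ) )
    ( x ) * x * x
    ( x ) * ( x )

( x ) * x * x

( ( x ) * x ): 1 tree
( ( x * x ) ): 1 tree
( x ) * x * x: 2 trees
( x ) * ( x ): 1 tree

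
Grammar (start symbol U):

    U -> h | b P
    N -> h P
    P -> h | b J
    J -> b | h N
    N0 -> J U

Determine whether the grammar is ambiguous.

Only U, N, P, J are reachable from U; ignoring the rest: The reachable rules are right-linear with at most one rule per (nonterminal, next-terminal) pair. Each input token forces the next rule, so parsing is deterministic.

Unambiguous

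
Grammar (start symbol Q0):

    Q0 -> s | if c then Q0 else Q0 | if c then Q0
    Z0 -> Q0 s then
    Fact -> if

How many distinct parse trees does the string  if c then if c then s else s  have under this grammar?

2

Parse trees for if c then if c then s else s:
  [Q0 if c then [Q0 if c then [Q0 s]] else [Q0 s]]
  [Q0 if c then [Q0 if c then [Q0 s] else [Q0 s]]]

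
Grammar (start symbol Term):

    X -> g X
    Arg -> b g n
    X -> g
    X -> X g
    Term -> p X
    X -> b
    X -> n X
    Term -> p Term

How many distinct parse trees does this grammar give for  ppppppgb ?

Parse trees for ppppppgb:
  [Term p [Term p [Term p [Term p [Term p [Term p [X g [X b]]]]]]]]

1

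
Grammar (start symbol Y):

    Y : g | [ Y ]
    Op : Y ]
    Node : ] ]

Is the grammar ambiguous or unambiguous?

(Op, Node are unreachable from Y, so their rules don't affect L(Y).) L(Y) is { openⁿ atom closeⁿ : n ≥ 0 }. The bracket depth fixes n, and the derivation is forced at every step.

Unambiguous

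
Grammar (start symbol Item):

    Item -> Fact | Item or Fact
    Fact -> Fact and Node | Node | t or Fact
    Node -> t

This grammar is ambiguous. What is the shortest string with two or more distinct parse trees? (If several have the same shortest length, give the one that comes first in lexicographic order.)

t or t

length 1: no string has ≥2 trees
length 3: t or t has 2 parse trees

Two derivations of t or t:
  Item ⇒ Fact ⇒ t or Fact ⇒ t or Node ⇒ t or t
  Item ⇒ Item or Fact ⇒ Fact or Fact ⇒ Node or Fact ⇒ t or Fact ⇒ t or Node ⇒ t or t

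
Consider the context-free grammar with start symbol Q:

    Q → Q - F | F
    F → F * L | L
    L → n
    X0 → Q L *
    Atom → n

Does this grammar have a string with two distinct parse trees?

Unambiguous

Only Q, F, L are reachable from Q; ignoring the rest: This is a standard precedence ladder (Q over F over L), with each level left-recursive on its own operator ('-' at Q, '*' at F). That structure is LR(1), hence unambiguous.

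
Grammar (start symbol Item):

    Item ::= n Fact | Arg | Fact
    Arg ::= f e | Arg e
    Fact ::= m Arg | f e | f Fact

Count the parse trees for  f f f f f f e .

Parse trees for f f f f f f e:
  [Item [Fact f [Fact f [Fact f [Fact f [Fact f [Fact f e]]]]]]]

1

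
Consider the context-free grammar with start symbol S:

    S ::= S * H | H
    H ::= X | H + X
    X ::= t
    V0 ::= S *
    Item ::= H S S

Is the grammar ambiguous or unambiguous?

Unambiguous

(V0, Item are unreachable from S, so their rules don't affect L(S).) S → S * H | H  ;  H → H + X | X  — a left-associative chain with X at the bottom. Each string factors uniquely by precedence.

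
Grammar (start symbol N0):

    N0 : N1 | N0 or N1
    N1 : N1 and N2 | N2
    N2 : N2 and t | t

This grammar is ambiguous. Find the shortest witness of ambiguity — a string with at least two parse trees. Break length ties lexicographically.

length 1: no string has ≥2 trees
length 3: t and t has 2 parse trees

Two derivations of t and t:
  N0 ⇒ N1 ⇒ N1 and N2 ⇒ N2 and N2 ⇒ t and N2 ⇒ t and t
  N0 ⇒ N1 ⇒ N2 ⇒ N2 and t ⇒ t and t

t and t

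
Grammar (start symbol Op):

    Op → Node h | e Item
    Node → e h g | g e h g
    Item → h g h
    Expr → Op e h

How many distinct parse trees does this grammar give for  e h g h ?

2

Parse trees for e h g h:
  [Op [Node e h g] h]
  [Op e [Item h g h]]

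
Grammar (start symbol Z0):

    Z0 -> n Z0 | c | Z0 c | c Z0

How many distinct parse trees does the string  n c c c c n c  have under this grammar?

Parse trees for n c c c c n c:
  [Z0 n [Z0 c [Z0 c [Z0 c [Z0 c [Z0 n [Z0 c]]]]]]]

1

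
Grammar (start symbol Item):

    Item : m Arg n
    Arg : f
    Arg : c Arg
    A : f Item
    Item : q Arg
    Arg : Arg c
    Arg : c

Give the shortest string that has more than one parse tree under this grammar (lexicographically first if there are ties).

length 2: no string has ≥2 trees
length 3: q c c has 2 parse trees

Two derivations of q c c:
  Item ⇒ q Arg ⇒ q c Arg ⇒ q c c
  Item ⇒ q Arg ⇒ q Arg c ⇒ q c c

q c c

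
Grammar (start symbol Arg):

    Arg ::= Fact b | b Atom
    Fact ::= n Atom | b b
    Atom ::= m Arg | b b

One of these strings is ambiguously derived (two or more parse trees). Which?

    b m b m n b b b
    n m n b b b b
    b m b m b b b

b m b m n b b b: 1 tree
n m n b b b b: 1 tree
b m b m b b b: 2 trees

b m b m b b b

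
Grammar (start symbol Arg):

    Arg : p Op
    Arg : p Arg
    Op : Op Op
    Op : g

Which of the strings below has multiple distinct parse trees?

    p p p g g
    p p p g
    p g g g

p p p g g: 1 tree
p p p g: 1 tree
p g g g: 2 trees

p g g g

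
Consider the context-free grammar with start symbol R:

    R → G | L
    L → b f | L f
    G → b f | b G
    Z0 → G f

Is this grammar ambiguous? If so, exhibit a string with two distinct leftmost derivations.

Ambiguous

Witness: b f

Derivation 1: R ⇒ G ⇒ b f
Derivation 2: R ⇒ L ⇒ b f

Two distinct leftmost derivations for the same string.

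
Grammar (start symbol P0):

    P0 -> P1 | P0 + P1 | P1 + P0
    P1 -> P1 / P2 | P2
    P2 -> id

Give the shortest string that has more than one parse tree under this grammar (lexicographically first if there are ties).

id + id

length 1: no string has ≥2 trees
length 3: id + id has 2 parse trees

Two derivations of id + id:
  P0 ⇒ P0 + P1 ⇒ P1 + P1 ⇒ P2 + P1 ⇒ id + P1 ⇒ id + P2 ⇒ id + id
  P0 ⇒ P1 + P0 ⇒ P2 + P0 ⇒ id + P0 ⇒ id + P1 ⇒ id + P2 ⇒ id + id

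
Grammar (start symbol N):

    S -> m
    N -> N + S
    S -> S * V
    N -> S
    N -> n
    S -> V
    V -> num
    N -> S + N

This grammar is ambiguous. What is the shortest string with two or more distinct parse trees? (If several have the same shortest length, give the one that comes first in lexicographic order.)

m + m

length 1: no string has ≥2 trees
length 3: m + m has 2 parse trees

Two derivations of m + m:
  N ⇒ N + S ⇒ S + S ⇒ m + S ⇒ m + m
  N ⇒ S + N ⇒ m + N ⇒ m + S ⇒ m + m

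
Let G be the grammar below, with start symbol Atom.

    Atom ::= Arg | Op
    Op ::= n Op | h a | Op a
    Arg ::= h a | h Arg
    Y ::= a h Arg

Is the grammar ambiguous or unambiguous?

Witness: h a

Derivation 1: Atom ⇒ Arg ⇒ h a
Derivation 2: Atom ⇒ Op ⇒ h a

Two distinct leftmost derivations for the same string.

Ambiguous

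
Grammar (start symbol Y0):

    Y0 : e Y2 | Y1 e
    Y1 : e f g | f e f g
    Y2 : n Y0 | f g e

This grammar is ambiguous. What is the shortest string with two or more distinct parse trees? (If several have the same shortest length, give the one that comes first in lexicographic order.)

length 4: e f g e has 2 parse trees

Two derivations of e f g e:
  Y0 ⇒ e Y2 ⇒ e f g e
  Y0 ⇒ Y1 e ⇒ e f g e

e f g e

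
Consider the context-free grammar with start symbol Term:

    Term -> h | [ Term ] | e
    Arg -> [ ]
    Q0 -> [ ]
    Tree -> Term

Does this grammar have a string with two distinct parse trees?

Unambiguous

(Arg, Q0, Tree are unreachable from Term, so their rules don't affect L(Term).) Each string is a nest of matched brackets around a single atom. An opening bracket forces the recursive rule; an atom forces the base rule.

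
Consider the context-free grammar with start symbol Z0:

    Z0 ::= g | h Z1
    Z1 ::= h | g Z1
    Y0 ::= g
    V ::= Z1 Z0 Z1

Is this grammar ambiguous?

Unambiguous

(Y0, V are unreachable from Z0, so their rules don't affect L(Z0).) The reachable rules are right-linear with at most one rule per (nonterminal, next-terminal) pair. Each input token forces the next rule, so parsing is deterministic.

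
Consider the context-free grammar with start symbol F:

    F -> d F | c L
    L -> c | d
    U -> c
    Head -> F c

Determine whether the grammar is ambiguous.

Unambiguous

(U, Head are unreachable from F, so their rules don't affect L(F).) Each reachable nonterminal has at most one production per leading terminal, and all productions are right-linear; the derivation is determined token-by-token.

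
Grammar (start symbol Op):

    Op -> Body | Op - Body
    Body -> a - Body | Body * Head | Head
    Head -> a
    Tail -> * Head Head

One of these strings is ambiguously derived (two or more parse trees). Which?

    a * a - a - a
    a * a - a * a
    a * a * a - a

a * a - a - a

a * a - a - a: 2 trees
a * a - a * a: 1 tree
a * a * a - a: 1 tree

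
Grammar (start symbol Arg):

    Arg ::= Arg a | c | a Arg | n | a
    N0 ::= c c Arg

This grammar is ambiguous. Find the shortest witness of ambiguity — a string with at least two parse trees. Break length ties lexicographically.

a a

length 1: no string has ≥2 trees
length 2: a a has 2 parse trees

Two derivations of a a:
  Arg ⇒ Arg a ⇒ a a
  Arg ⇒ a Arg ⇒ a a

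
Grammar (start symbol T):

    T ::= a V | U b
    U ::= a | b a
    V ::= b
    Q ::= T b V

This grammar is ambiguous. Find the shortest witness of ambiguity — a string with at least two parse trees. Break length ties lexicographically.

length 2: a b has 2 parse trees

Two derivations of a b:
  T ⇒ a V ⇒ a b
  T ⇒ U b ⇒ a b

a b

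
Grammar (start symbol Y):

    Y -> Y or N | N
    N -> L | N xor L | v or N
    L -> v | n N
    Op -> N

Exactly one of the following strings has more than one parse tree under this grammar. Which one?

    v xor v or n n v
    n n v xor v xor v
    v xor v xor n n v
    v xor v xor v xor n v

v xor v or n n v: 1 tree
n n v xor v xor v: 6 trees
v xor v xor n n v: 1 tree
v xor v xor v xor n v: 1 tree

n n v xor v xor v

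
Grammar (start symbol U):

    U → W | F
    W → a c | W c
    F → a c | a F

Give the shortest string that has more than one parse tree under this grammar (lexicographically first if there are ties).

a c

length 2: a c has 2 parse trees

Two derivations of a c:
  U ⇒ W ⇒ a c
  U ⇒ F ⇒ a c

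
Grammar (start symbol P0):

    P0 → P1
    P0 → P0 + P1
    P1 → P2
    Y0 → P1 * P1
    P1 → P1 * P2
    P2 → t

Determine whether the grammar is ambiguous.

Unambiguous

(Y0 is unreachable from P0, so its rules don't affect L(P0).) The grammar is stratified — P0 handles '+' (left-recursive), P1 handles '*', P2 atoms. Each operator has a fixed associativity and precedence level, so every string has one parse.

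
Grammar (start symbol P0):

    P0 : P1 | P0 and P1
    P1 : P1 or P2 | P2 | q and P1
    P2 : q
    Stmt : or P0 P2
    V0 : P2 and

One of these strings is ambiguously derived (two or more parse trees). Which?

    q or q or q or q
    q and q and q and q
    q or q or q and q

q and q and q and q

q or q or q or q: 1 tree
q and q and q and q: 8 trees
q or q or q and q: 1 tree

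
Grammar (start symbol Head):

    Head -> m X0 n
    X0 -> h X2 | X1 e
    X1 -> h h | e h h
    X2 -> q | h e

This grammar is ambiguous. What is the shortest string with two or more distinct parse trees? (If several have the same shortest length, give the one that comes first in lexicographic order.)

length 4: no string has ≥2 trees
length 5: m h h e n has 2 parse trees

Two derivations of m h h e n:
  Head ⇒ m X0 n ⇒ m h X2 n ⇒ m h h e n
  Head ⇒ m X0 n ⇒ m X1 e n ⇒ m h h e n

m h h e n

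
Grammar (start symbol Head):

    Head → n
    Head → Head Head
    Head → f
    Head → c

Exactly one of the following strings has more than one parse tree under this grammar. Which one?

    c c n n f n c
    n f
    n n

c c n n f n c

c c n n f n c: 132 trees
n f: 1 tree
n n: 1 tree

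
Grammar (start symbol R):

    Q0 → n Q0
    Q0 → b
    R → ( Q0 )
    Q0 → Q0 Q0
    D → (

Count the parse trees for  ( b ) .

Parse trees for ( b ):
  [R ( [Q0 b] )]

1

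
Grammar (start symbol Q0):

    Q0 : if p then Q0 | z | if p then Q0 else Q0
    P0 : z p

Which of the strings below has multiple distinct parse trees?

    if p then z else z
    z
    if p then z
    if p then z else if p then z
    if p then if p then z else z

if p then if p then z else z

if p then z else z: 1 tree
z: 1 tree
if p then z: 1 tree
if p then z else if p then z: 1 tree
if p then if p then z else z: 2 trees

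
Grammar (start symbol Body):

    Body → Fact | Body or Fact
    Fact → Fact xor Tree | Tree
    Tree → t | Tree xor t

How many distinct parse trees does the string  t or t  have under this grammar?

1

Parse trees for t or t:
  [Body [Body [Fact [Tree t]]] or [Fact [Tree t]]]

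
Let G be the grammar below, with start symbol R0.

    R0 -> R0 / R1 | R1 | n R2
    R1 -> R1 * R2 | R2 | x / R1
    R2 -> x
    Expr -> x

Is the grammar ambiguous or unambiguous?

Ambiguous

Witness: x / x

Derivation 1: R0 ⇒ R0 / R1 ⇒ R1 / R1 ⇒ R2 / R1 ⇒ x / R1 ⇒ x / R2 ⇒ x / x
Derivation 2: R0 ⇒ R1 ⇒ x / R1 ⇒ x / R2 ⇒ x / x

Two distinct leftmost derivations for the same string.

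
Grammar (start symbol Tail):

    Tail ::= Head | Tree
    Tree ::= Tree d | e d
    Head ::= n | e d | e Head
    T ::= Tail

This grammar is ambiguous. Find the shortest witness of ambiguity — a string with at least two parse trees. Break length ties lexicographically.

length 1: no string has ≥2 trees
length 2: e d has 2 parse trees

Two derivations of e d:
  Tail ⇒ Head ⇒ e d
  Tail ⇒ Tree ⇒ e d

e d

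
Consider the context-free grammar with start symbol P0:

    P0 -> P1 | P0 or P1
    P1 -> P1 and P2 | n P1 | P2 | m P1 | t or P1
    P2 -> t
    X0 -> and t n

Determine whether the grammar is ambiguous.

Witness: t or t

Derivation 1: P0 ⇒ P1 ⇒ t or P1 ⇒ t or P2 ⇒ t or t
Derivation 2: P0 ⇒ P0 or P1 ⇒ P1 or P1 ⇒ P2 or P1 ⇒ t or P1 ⇒ t or P2 ⇒ t or t

Two distinct leftmost derivations for the same string.

Ambiguous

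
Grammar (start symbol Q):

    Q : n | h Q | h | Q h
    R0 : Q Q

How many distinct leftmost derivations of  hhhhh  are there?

16

Parse trees for hhhhh (showing first 6 of 16):
  [Q h [Q h [Q h [Q h [Q h]]]]]
  [Q h [Q h [Q h [Q [Q h] h]]]]
  [Q h [Q h [Q [Q h [Q h]] h]]]
  [Q h [Q h [Q [Q [Q h] h] h]]]
  [Q h [Q [Q h [Q h [Q h]]] h]]
  [Q h [Q [Q h [Q [Q h] h]] h]]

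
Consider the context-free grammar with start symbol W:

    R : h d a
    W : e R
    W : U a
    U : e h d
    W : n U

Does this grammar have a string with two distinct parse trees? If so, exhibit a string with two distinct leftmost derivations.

Ambiguous

Witness: e h d a

Derivation 1: W ⇒ e R ⇒ e h d a
Derivation 2: W ⇒ U a ⇒ e h d a

Two distinct leftmost derivations for the same string.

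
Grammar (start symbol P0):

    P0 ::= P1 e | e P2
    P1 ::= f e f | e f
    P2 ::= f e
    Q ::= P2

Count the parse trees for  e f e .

Parse trees for e f e:
  [P0 [P1 e f] e]
  [P0 e [P2 f e]]

2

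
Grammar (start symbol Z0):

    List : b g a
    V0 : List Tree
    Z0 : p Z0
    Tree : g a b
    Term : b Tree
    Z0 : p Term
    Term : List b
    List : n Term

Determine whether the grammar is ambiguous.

Witness: p b g a b

Derivation 1: Z0 ⇒ p Term ⇒ p b Tree ⇒ p b g a b
Derivation 2: Z0 ⇒ p Term ⇒ p List b ⇒ p b g a b

Two distinct leftmost derivations for the same string.

Ambiguous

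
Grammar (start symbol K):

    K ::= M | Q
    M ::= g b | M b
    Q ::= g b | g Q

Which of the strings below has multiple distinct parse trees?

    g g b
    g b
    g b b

g g b: 1 tree
g b: 2 trees
g b b: 1 tree

g b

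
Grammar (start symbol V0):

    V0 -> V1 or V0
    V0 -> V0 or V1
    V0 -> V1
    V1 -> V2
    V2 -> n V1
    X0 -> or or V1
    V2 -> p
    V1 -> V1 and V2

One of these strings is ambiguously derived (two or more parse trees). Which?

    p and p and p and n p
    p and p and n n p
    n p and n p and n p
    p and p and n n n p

p and p and p and n p: 1 tree
p and p and n n p: 1 tree
n p and n p and n p: 5 trees
p and p and n n n p: 1 tree

n p and n p and n p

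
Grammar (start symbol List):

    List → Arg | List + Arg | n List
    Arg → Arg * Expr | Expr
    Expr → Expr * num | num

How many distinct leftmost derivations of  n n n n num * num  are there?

2

Parse trees for n n n n num * num:
  [List n [List n [List n [List n [List [Arg [Arg [Expr num]] * [Expr num]]]]]]]
  [List n [List n [List n [List n [List [Arg [Expr [Expr num] * num]]]]]]]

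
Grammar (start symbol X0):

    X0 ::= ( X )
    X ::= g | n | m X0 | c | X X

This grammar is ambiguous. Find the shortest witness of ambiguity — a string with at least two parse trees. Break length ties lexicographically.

( c c c )

length 3: no string has ≥2 trees
length 4: no string has ≥2 trees
length 5: ( c c c ) has 2 parse trees

Two derivations of ( c c c ):
  X0 ⇒ ( X ) ⇒ ( X X ) ⇒ ( c X ) ⇒ ( c X X ) ⇒ ( c c X ) ⇒ ( c c c )
  X0 ⇒ ( X ) ⇒ ( X X ) ⇒ ( X X X ) ⇒ ( c X X ) ⇒ ( c c X ) ⇒ ( c c c )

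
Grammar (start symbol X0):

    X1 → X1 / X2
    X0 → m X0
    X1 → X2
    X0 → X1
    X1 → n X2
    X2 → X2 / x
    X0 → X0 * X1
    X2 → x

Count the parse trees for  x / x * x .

2

Parse trees for x / x * x:
  [X0 [X0 [X1 [X1 [X2 x]] / [X2 x]]] * [X1 [X2 x]]]
  [X0 [X0 [X1 [X2 [X2 x] / x]]] * [X1 [X2 x]]]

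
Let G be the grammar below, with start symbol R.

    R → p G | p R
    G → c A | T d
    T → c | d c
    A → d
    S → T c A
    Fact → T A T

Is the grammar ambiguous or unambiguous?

Witness: p c d

Derivation 1: R ⇒ p G ⇒ p c A ⇒ p c d
Derivation 2: R ⇒ p G ⇒ p T d ⇒ p c d

Two distinct leftmost derivations for the same string.

Ambiguous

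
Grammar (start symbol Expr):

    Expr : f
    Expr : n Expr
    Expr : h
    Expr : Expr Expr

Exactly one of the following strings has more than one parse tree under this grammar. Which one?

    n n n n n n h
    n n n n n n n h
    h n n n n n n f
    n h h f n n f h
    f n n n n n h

n h h f n n f h

n n n n n n h: 1 tree
n n n n n n n h: 1 tree
h n n n n n n f: 1 tree
n h h f n n f h: 70 trees
f n n n n n h: 1 tree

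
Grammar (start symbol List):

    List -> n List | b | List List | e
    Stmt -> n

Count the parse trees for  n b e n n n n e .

5

Parse trees for n b e n n n n e:
  [List n [List [List b] [List [List e] [List n [List n [List n [List n [List e]]]]]]]]
  [List n [List [List [List b] [List e]] [List n [List n [List n [List n [List e]]]]]]]
  [List [List n [List b]] [List [List e] [List n [List n [List n [List n [List e]]]]]]]
  [List [List n [List [List b] [List e]]] [List n [List n [List n [List n [List e]]]]]]
  [List [List [List n [List b]] [List e]] [List n [List n [List n [List n [List e]]]]]]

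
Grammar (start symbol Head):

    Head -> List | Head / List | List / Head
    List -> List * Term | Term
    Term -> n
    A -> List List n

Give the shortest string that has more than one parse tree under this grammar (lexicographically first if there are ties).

n / n

length 1: no string has ≥2 trees
length 3: n / n has 2 parse trees

Two derivations of n / n:
  Head ⇒ Head / List ⇒ List / List ⇒ Term / List ⇒ n / List ⇒ n / Term ⇒ n / n
  Head ⇒ List / Head ⇒ Term / Head ⇒ n / Head ⇒ n / List ⇒ n / Term ⇒ n / n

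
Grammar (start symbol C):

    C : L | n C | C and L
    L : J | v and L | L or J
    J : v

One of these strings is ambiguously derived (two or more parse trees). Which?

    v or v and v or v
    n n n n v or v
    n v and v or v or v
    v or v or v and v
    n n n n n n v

n v and v or v or v

v or v and v or v: 1 tree
n n n n v or v: 1 tree
n v and v or v or v: 5 trees
v or v or v and v: 1 tree
n n n n n n v: 1 tree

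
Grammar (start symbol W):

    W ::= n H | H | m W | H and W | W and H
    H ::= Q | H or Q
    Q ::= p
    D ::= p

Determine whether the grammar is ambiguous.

Ambiguous

Witness: p and p

Derivation 1: W ⇒ H and W ⇒ Q and W ⇒ p and W ⇒ p and H ⇒ p and Q ⇒ p and p
Derivation 2: W ⇒ W and H ⇒ H and H ⇒ Q and H ⇒ p and H ⇒ p and Q ⇒ p and p

Two distinct leftmost derivations for the same string.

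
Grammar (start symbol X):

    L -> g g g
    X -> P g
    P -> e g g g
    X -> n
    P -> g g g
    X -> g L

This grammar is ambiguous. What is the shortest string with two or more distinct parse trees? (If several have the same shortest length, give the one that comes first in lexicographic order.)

length 1: no string has ≥2 trees
length 4: g g g g has 2 parse trees

Two derivations of g g g g:
  X ⇒ P g ⇒ g g g g
  X ⇒ g L ⇒ g g g g

g g g g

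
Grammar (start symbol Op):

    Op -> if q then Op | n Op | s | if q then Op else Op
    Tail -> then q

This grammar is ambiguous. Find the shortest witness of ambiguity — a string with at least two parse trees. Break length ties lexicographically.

if q then if q then s else s

length 1: no string has ≥2 trees
length 2: no string has ≥2 trees
length 3: no string has ≥2 trees
length 4: no string has ≥2 trees
length 5: no string has ≥2 trees
length 6: no string has ≥2 trees
length 7: no string has ≥2 trees
length 8: no string has ≥2 trees
length 9: if q then if q then s else s has 2 parse trees

Two derivations of if q then if q then s else s:
  Op ⇒ if q then Op ⇒ if q then if q then Op else Op ⇒ if q then if q then s else Op ⇒ if q then if q then s else s
  Op ⇒ if q then Op else Op ⇒ if q then if q then Op else Op ⇒ if q then if q then s else Op ⇒ if q then if q then s else s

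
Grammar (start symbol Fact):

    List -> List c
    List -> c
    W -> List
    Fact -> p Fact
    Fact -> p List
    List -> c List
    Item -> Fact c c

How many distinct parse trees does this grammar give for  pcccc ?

8

Parse trees for pcccc:
  [Fact p [List [List [List [List c] c] c] c]]
  [Fact p [List [List [List c [List c]] c] c]]
  [Fact p [List [List c [List [List c] c]] c]]
  [Fact p [List [List c [List c [List c]]] c]]
  [Fact p [List c [List [List [List c] c] c]]]
  [Fact p [List c [List [List c [List c]] c]]]
  [Fact p [List c [List c [List [List c] c]]]]
  [Fact p [List c [List c [List c [List c]]]]]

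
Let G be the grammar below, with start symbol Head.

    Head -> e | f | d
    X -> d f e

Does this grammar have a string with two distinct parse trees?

Only Head is reachable from Head; ignoring the rest: Restricted to the reachable nonterminals, every rule has the form A → t or A → t B, and no two rules for the same A share a first terminal. The grammar encodes a DFA — one run per string.

Unambiguous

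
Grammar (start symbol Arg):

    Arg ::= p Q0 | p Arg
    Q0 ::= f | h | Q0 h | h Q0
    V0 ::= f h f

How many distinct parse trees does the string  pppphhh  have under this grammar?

4

Parse trees for pppphhh:
  [Arg p [Arg p [Arg p [Arg p [Q0 [Q0 [Q0 h] h] h]]]]]
  [Arg p [Arg p [Arg p [Arg p [Q0 [Q0 h [Q0 h]] h]]]]]
  [Arg p [Arg p [Arg p [Arg p [Q0 h [Q0 [Q0 h] h]]]]]]
  [Arg p [Arg p [Arg p [Arg p [Q0 h [Q0 h [Q0 h]]]]]]]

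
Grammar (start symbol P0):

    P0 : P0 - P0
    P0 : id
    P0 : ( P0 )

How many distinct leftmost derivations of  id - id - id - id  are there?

Parse trees for id - id - id - id:
  [P0 [P0 id] - [P0 [P0 id] - [P0 [P0 id] - [P0 id]]]]
  [P0 [P0 id] - [P0 [P0 [P0 id] - [P0 id]] - [P0 id]]]
  [P0 [P0 [P0 id] - [P0 id]] - [P0 [P0 id] - [P0 id]]]
  [P0 [P0 [P0 id] - [P0 [P0 id] - [P0 id]]] - [P0 id]]
  [P0 [P0 [P0 [P0 id] - [P0 id]] - [P0 id]] - [P0 id]]

5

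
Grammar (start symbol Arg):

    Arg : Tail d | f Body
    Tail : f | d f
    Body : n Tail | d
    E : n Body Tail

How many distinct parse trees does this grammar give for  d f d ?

1

Parse trees for d f d:
  [Arg [Tail d f] d]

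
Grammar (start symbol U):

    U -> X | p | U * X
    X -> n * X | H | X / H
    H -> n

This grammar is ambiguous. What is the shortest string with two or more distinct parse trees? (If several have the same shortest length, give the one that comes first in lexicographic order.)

n * n

length 1: no string has ≥2 trees
length 3: n * n has 2 parse trees

Two derivations of n * n:
  U ⇒ X ⇒ n * X ⇒ n * H ⇒ n * n
  U ⇒ U * X ⇒ X * X ⇒ H * X ⇒ n * X ⇒ n * H ⇒ n * n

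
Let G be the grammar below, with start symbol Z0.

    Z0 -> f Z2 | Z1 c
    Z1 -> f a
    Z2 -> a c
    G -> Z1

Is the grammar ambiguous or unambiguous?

Witness: f a c

Derivation 1: Z0 ⇒ f Z2 ⇒ f a c
Derivation 2: Z0 ⇒ Z1 c ⇒ f a c

Two distinct leftmost derivations for the same string.

Ambiguous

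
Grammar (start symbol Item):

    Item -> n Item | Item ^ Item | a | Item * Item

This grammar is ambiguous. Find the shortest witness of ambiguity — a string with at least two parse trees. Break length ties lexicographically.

length 1: no string has ≥2 trees
length 2: no string has ≥2 trees
length 3: no string has ≥2 trees
length 4: n a * a has 2 parse trees

Two derivations of n a * a:
  Item ⇒ n Item ⇒ n Item * Item ⇒ n a * Item ⇒ n a * a
  Item ⇒ Item * Item ⇒ n Item * Item ⇒ n a * Item ⇒ n a * a

n a * a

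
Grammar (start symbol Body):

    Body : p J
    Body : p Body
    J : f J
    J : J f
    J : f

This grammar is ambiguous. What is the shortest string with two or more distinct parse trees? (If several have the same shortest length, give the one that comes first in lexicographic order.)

p f f

length 2: no string has ≥2 trees
length 3: p f f has 2 parse trees

Two derivations of p f f:
  Body ⇒ p J ⇒ p f J ⇒ p f f
  Body ⇒ p J ⇒ p J f ⇒ p f f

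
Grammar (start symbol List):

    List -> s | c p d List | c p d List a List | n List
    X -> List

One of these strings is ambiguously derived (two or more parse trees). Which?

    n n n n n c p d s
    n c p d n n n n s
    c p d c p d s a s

n n n n n c p d s: 1 tree
n c p d n n n n s: 1 tree
c p d c p d s a s: 2 trees

c p d c p d s a s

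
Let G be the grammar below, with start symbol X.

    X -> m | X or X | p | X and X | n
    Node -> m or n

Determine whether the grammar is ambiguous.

Witness: m and m and m

Derivation 1: X ⇒ X and X ⇒ m and X ⇒ m and X and X ⇒ m and m and X ⇒ m and m and m
Derivation 2: X ⇒ X and X ⇒ X and X and X ⇒ m and X and X ⇒ m and m and X ⇒ m and m and m

Two distinct leftmost derivations for the same string.

Ambiguous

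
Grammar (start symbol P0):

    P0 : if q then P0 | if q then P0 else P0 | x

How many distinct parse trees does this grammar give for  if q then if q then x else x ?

Parse trees for if q then if q then x else x:
  [P0 if q then [P0 if q then [P0 x] else [P0 x]]]
  [P0 if q then [P0 if q then [P0 x]] else [P0 x]]

2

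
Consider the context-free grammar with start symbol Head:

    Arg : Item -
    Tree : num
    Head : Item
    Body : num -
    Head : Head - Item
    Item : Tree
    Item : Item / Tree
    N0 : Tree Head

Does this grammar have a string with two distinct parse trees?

(N0, Body, Arg are unreachable from Head, so their rules don't affect L(Head).) This is a standard precedence ladder (Head over Item over Tree), with each level left-recursive on its own operator ('-' at Head, '/' at Item). That structure is LR(1), hence unambiguous.

Unambiguous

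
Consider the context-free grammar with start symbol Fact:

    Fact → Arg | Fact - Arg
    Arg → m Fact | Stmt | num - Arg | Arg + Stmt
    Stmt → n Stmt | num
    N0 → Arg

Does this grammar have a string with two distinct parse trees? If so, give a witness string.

Ambiguous

Witness: num - num

Derivation 1: Fact ⇒ Arg ⇒ num - Arg ⇒ num - Stmt ⇒ num - num
Derivation 2: Fact ⇒ Fact - Arg ⇒ Arg - Arg ⇒ Stmt - Arg ⇒ num - Arg ⇒ num - Stmt ⇒ num - num

Two distinct leftmost derivations for the same string.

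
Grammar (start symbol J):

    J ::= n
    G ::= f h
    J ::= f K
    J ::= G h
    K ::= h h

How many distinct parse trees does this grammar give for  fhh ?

Parse trees for fhh:
  [J f [K h h]]
  [J [G f h] h]

2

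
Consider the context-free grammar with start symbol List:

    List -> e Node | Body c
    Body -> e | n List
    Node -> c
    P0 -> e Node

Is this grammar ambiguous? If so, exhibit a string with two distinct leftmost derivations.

Witness: e c

Derivation 1: List ⇒ e Node ⇒ e c
Derivation 2: List ⇒ Body c ⇒ e c

Two distinct leftmost derivations for the same string.

Ambiguous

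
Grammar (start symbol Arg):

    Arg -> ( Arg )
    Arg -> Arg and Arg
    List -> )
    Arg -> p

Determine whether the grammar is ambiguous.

Ambiguous

Witness: p and p and p

Derivation 1: Arg ⇒ Arg and Arg ⇒ Arg and Arg and Arg ⇒ p and Arg and Arg ⇒ p and p and Arg ⇒ p and p and p
Derivation 2: Arg ⇒ Arg and Arg ⇒ p and Arg ⇒ p and Arg and Arg ⇒ p and p and Arg ⇒ p and p and p

Two distinct leftmost derivations for the same string.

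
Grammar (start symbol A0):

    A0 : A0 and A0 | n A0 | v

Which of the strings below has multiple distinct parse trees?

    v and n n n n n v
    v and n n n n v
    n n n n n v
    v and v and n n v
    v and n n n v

v and n n n n n v: 1 tree
v and n n n n v: 1 tree
n n n n n v: 1 tree
v and v and n n v: 2 trees
v and n n n v: 1 tree

v and v and n n v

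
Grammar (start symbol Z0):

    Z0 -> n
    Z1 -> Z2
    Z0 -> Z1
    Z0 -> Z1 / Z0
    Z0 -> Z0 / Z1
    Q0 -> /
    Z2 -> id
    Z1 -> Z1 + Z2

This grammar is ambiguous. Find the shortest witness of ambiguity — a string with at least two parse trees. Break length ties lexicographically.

length 1: no string has ≥2 trees
length 3: id / id has 2 parse trees

Two derivations of id / id:
  Z0 ⇒ Z1 / Z0 ⇒ Z2 / Z0 ⇒ id / Z0 ⇒ id / Z1 ⇒ id / Z2 ⇒ id / id
  Z0 ⇒ Z0 / Z1 ⇒ Z1 / Z1 ⇒ Z2 / Z1 ⇒ id / Z1 ⇒ id / Z2 ⇒ id / id

id / id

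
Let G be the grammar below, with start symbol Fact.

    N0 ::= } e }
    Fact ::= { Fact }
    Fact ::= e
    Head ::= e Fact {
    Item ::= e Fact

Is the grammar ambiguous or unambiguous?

Unambiguous

Only Fact is reachable from Fact; ignoring the rest: L(Fact) is { openⁿ atom closeⁿ : n ≥ 0 }. The bracket depth fixes n, and the derivation is forced at every step.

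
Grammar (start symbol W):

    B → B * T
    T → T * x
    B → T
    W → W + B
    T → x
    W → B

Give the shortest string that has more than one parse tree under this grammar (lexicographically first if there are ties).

x * x

length 1: no string has ≥2 trees
length 3: x * x has 2 parse trees

Two derivations of x * x:
  W ⇒ B ⇒ B * T ⇒ T * T ⇒ x * T ⇒ x * x
  W ⇒ B ⇒ T ⇒ T * x ⇒ x * x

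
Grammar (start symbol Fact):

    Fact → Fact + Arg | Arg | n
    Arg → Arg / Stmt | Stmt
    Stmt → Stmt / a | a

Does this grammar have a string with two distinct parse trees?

Ambiguous

Witness: a / a

Derivation 1: Fact ⇒ Arg ⇒ Arg / Stmt ⇒ Stmt / Stmt ⇒ a / Stmt ⇒ a / a
Derivation 2: Fact ⇒ Arg ⇒ Stmt ⇒ Stmt / a ⇒ a / a

Two distinct leftmost derivations for the same string.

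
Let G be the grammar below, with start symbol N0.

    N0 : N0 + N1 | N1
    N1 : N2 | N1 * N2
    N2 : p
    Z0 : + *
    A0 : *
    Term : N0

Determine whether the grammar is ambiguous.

(Z0, A0, Term are unreachable from N0, so their rules don't affect L(N0).) The grammar is stratified — N0 handles '+' (left-recursive), N1 handles '*', N2 atoms. Each operator has a fixed associativity and precedence level, so every string has one parse.

Unambiguous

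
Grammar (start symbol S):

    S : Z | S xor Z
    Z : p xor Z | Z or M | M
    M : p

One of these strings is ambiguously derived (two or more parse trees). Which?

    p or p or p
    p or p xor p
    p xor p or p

p or p or p: 1 tree
p or p xor p: 1 tree
p xor p or p: 3 trees

p xor p or p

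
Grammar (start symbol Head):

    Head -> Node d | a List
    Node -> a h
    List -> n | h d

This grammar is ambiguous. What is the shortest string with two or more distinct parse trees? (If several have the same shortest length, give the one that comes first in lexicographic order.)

a h d

length 2: no string has ≥2 trees
length 3: a h d has 2 parse trees

Two derivations of a h d:
  Head ⇒ Node d ⇒ a h d
  Head ⇒ a List ⇒ a h d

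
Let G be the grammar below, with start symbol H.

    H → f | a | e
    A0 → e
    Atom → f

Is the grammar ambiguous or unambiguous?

Unambiguous

Only H is reachable from H; ignoring the rest: Each reachable nonterminal has at most one production per leading terminal, and all productions are right-linear; the derivation is determined token-by-token.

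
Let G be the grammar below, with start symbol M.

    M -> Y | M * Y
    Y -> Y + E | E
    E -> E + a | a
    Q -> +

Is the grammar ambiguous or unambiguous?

Witness: a + a

Derivation 1: M ⇒ Y ⇒ Y + E ⇒ E + E ⇒ a + E ⇒ a + a
Derivation 2: M ⇒ Y ⇒ E ⇒ E + a ⇒ a + a

Two distinct leftmost derivations for the same string.

Ambiguous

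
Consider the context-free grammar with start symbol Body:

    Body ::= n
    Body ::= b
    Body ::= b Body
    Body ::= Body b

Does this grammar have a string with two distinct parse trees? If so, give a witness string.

Witness: b b

Derivation 1: Body ⇒ b Body ⇒ b b
Derivation 2: Body ⇒ Body b ⇒ b b

Two distinct leftmost derivations for the same string.

Ambiguous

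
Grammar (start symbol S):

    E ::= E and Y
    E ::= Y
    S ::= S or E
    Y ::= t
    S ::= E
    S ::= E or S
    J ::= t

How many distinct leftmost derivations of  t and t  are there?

Parse trees for t and t:
  [S [E [E [Y t]] and [Y t]]]

1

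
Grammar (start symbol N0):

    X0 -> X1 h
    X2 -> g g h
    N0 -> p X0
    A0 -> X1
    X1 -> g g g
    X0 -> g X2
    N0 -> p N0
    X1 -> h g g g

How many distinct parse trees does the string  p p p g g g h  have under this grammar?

Parse trees for p p p g g g h:
  [N0 p [N0 p [N0 p [X0 [X1 g g g] h]]]]
  [N0 p [N0 p [N0 p [X0 g [X2 g g h]]]]]

2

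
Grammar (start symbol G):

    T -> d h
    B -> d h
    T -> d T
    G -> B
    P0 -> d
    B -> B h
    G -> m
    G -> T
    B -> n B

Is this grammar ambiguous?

Ambiguous

Witness: d h

Derivation 1: G ⇒ B ⇒ d h
Derivation 2: G ⇒ T ⇒ d h

Two distinct leftmost derivations for the same string.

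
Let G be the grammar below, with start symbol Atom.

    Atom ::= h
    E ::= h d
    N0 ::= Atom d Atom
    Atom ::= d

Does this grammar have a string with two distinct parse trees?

Only Atom is reachable from Atom; ignoring the rest: Restricted to the reachable nonterminals, every rule has the form A → t or A → t B, and no two rules for the same A share a first terminal. The grammar encodes a DFA — one run per string.

Unambiguous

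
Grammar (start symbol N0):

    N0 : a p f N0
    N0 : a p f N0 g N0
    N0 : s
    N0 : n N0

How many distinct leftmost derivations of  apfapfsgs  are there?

2

Parse trees for apfapfsgs:
  [N0 a p f [N0 a p f [N0 s] g [N0 s]]]
  [N0 a p f [N0 a p f [N0 s]] g [N0 s]]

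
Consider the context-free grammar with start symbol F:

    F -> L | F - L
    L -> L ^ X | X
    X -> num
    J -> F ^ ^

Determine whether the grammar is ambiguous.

(J is unreachable from F, so its rules don't affect L(F).) F → F - L | L  ;  L → L ^ X | X  — a left-associative chain with X at the bottom. Each string factors uniquely by precedence.

Unambiguous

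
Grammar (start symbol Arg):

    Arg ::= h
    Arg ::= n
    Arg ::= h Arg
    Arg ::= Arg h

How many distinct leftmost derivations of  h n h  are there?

2

Parse trees for h n h:
  [Arg h [Arg [Arg n] h]]
  [Arg [Arg h [Arg n]] h]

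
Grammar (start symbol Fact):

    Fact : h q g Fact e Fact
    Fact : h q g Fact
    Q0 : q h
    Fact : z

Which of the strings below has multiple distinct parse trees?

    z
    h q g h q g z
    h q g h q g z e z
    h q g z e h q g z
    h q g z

h q g h q g z e z

z: 1 tree
h q g h q g z: 1 tree
h q g h q g z e z: 2 trees
h q g z e h q g z: 1 tree
h q g z: 1 tree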